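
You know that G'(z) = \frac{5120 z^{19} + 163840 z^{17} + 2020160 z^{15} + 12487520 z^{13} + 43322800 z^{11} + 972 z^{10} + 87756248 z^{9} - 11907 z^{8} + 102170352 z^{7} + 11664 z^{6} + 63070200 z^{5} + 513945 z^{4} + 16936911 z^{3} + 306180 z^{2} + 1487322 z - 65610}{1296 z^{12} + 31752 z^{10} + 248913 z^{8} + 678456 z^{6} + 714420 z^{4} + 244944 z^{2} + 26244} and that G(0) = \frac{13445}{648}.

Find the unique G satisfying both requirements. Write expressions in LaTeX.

G(z) = \frac{108 \left(2 - 9 z\right) \left(z^{4} + 12 z^{2} + 18\right) + 243 \left(12 z - 5\right) \left(4 z^{2} + 1\right) + 10 \left(2 z^{2} + 5\right)^{4} \left(4 z^{2} + 1\right) \left(z^{4} + 12 z^{2} + 18\right) + 324 \left(4 z^{2} + 1\right) \left(z^{4} + 12 z^{2} + 18\right)}{324 \left(4 z^{2} + 1\right) \left(z^{4} + 12 z^{2} + 18\right)}

Whatever form G(z) takes, its d/dz must return the stated G'(z).
A general antiderivative is \frac{\frac{2}{3} - 3 z}{4 z^{2} + 1} + \frac{3 z - \frac{5}{4}}{\frac{z^{4}}{3} + 4 z^{2} + 6} + \frac{5 \left(\frac{2 z^{2}}{3} + \frac{5}{3}\right)^{4}}{2} + C.
The condition gives C = \frac{13445}{648} - (\frac{12797}{648}) = 1.
So G(z) = \frac{108 \left(2 - 9 z\right) \left(z^{4} + 12 z^{2} + 18\right) + 243 \left(12 z - 5\right) \left(4 z^{2} + 1\right) + 10 \left(2 z^{2} + 5\right)^{4} \left(4 z^{2} + 1\right) \left(z^{4} + 12 z^{2} + 18\right) + 324 \left(4 z^{2} + 1\right) \left(z^{4} + 12 z^{2} + 18\right)}{324 \left(4 z^{2} + 1\right) \left(z^{4} + 12 z^{2} + 18\right)}.
Check: d/dz[\frac{108 \left(2 - 9 z\right) \left(z^{4} + 12 z^{2} + 18\right) + 243 \left(12 z - 5\right) \left(4 z^{2} + 1\right) + 10 \left(2 z^{2} + 5\right)^{4} \left(4 z^{2} + 1\right) \left(z^{4} + 12 z^{2} + 18\right) + 324 \left(4 z^{2} + 1\right) \left(z^{4} + 12 z^{2} + 18\right)}{324 \left(4 z^{2} + 1\right) \left(z^{4} + 12 z^{2} + 18\right)}] = \frac{5120 z^{19} + 163840 z^{17} + 2020160 z^{15} + 12487520 z^{13} + 43322800 z^{11} + 972 z^{10} + 87756248 z^{9} - 11907 z^{8} + 102170352 z^{7} + 11664 z^{6} + 63070200 z^{5} + 513945 z^{4} + 16936911 z^{3} + 306180 z^{2} + 1487322 z - 65610}{1296 z^{12} + 31752 z^{10} + 248913 z^{8} + 678456 z^{6} + 714420 z^{4} + 244944 z^{2} + 26244} = G'(z).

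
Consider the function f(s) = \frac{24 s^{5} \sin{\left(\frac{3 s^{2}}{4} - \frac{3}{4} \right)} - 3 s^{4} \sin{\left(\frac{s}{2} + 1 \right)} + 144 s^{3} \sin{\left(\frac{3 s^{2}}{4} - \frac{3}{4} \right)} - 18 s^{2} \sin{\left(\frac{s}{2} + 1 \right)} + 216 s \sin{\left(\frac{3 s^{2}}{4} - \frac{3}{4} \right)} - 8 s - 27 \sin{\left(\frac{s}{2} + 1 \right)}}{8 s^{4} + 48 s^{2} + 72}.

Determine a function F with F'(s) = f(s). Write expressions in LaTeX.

For F(s) to be correct the identity F'(s) - f(s) = 0 must hold.
Check: d/ds[\frac{3 \cos{\left(\frac{s}{2} + 1 \right)}}{4} - 2 \cos{\left(\frac{3 s^{2}}{4} - \frac{3}{4} \right)} + \frac{1}{2 s^{2} + 6}] = \frac{24 s^{5} \sin{\left(\frac{3 s^{2}}{4} - \frac{3}{4} \right)} - 3 s^{4} \sin{\left(\frac{s}{2} + 1 \right)} + 144 s^{3} \sin{\left(\frac{3 s^{2}}{4} - \frac{3}{4} \right)} - 18 s^{2} \sin{\left(\frac{s}{2} + 1 \right)} + 216 s \sin{\left(\frac{3 s^{2}}{4} - \frac{3}{4} \right)} - 8 s - 27 \sin{\left(\frac{s}{2} + 1 \right)}}{8 s^{4} + 48 s^{2} + 72} = f(s).

An antiderivative is F(s) = \frac{3 \cos{\left(\frac{s}{2} + 1 \right)}}{4} - 2 \cos{\left(\frac{3 s^{2}}{4} - \frac{3}{4} \right)} + \frac{1}{2 s^{2} + 6}.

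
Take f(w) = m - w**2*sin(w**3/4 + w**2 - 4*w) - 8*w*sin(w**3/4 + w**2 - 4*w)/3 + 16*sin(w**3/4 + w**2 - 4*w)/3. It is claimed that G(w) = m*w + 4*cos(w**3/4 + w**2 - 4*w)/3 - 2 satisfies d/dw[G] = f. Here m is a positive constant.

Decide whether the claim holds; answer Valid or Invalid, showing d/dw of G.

d/dw[G] = m - w**2*sin(w**3/4 + w**2 - 4*w) - 8*w*sin(w**3/4 + w**2 - 4*w)/3 + 16*sin(w**3/4 + w**2 - 4*w)/3
This equals f(w) exactly, so the claim holds.

Valid: G'(w) = f(w).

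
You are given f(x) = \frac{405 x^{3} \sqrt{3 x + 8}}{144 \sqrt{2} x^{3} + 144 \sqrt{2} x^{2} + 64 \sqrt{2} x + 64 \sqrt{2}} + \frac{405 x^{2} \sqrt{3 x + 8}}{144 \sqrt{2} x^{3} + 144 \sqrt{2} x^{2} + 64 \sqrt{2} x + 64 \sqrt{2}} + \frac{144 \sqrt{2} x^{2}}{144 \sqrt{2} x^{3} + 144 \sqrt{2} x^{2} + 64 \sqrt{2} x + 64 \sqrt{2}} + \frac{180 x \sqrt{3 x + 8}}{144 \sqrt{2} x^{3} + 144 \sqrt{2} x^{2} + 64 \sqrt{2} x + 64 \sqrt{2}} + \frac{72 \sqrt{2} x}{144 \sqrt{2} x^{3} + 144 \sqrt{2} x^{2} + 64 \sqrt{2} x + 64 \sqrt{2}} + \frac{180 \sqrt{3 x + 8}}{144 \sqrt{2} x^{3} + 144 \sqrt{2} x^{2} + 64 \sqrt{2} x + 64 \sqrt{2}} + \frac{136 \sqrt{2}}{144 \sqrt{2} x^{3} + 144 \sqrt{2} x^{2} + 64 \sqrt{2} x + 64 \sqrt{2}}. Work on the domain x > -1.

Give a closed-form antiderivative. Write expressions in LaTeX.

The integrand splits into summands that can be handled one at a time.
Check: d/dx[\frac{\sqrt{2} \left(15 x \sqrt{3 x + 8} + 40 \sqrt{3 x + 8} + 8 \sqrt{2} \log{\left(x + 1 \right)} + 6 \sqrt{2} \operatorname{atan}{\left(\frac{3 x}{2} \right)} + 8 \sqrt{2} \log{\left(2 \right)}\right)}{16}] = \frac{1215 \sqrt{2} x^{4} + 4455 \sqrt{2} x^{3} + 288 x^{2} \sqrt{3 x + 8} + 3780 \sqrt{2} x^{2} + 144 x \sqrt{3 x + 8} + 1980 \sqrt{2} x + 272 \sqrt{3 x + 8} + 1440 \sqrt{2}}{288 x^{3} \sqrt{3 x + 8} + 288 x^{2} \sqrt{3 x + 8} + 128 x \sqrt{3 x + 8} + 128 \sqrt{3 x + 8}}, which equals f(x).

An antiderivative is F(x) = \frac{\sqrt{2} \left(15 x \sqrt{3 x + 8} + 40 \sqrt{3 x + 8} + 8 \sqrt{2} \log{\left(x + 1 \right)} + 6 \sqrt{2} \operatorname{atan}{\left(\frac{3 x}{2} \right)} + 8 \sqrt{2} \log{\left(2 \right)}\right)}{16}.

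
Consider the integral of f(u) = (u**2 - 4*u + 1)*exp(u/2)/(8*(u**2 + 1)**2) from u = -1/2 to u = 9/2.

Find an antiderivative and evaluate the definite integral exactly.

f has the shape v'r + vr' for v = 3/(4*(3*u**2 + 3)) and r = exp(u/2) — it is the derivative of the product v*r.
F(u) = exp(u/2)/(4*(u**2 + 1)) is an antiderivative of f.
Check: d/du[exp(u/2)/(4*(u**2 + 1))] = (u**2*exp(u/2) - 4*u*exp(u/2) + exp(u/2))/(8*u**4 + 16*u**2 + 8), which equals f(u).
F(9/2) = exp(9/4)/85; F(-1/2) = exp(-1/4)/5.
Integral = F(9/2) - F(-1/2) = -exp(-1/4)/5 + exp(9/4)/85.

Antiderivative: F(u) = exp(u/2)/(4*(u**2 + 1)); value = -exp(-1/4)/5 + exp(9/4)/85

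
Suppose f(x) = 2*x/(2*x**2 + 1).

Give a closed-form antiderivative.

An antiderivative is F(x) = log(x**2 + 1/2)/2.

f matches the chain-rule pattern g'(h)*h' with inner function h(x) = x**2 + 1/2; substituting u = h(x) collapses the integral.
Check: d/dx[log(x**2 + 1/2)/2] = 2*x/(2*x**2 + 1) = f(x).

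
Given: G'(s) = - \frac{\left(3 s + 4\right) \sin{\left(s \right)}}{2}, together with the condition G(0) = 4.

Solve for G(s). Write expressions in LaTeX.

G(s) = \frac{3 s \cos{\left(s \right)}}{2} - \frac{3 \sin{\left(s \right)}}{2} + 2 \cos{\left(s \right)} + 2

Check a candidate G(s) by differentiating: d/ds[G] must match the given G'(s).
A general antiderivative is \frac{3 s \cos{\left(s \right)}}{2} - \frac{3 \sin{\left(s \right)}}{2} + 2 \cos{\left(s \right)} + C.
The condition gives C = 4 - (2) = 2.
So G(s) = \frac{3 s \cos{\left(s \right)}}{2} - \frac{3 \sin{\left(s \right)}}{2} + 2 \cos{\left(s \right)} + 2.
Check: d/ds[\frac{3 s \cos{\left(s \right)}}{2} - \frac{3 \sin{\left(s \right)}}{2} + 2 \cos{\left(s \right)} + 2] = - \frac{3 s \sin{\left(s \right)}}{2} - 2 \sin{\left(s \right)}, which equals G'(s).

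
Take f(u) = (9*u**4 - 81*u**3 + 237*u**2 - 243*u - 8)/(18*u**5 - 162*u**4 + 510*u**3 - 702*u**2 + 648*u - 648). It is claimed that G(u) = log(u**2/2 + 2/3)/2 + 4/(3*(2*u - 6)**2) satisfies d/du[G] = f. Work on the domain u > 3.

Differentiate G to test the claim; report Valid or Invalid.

Invalid: d/du[G] - f = (9*u**4 - 81*u**3 + 237*u**2 - 243*u - 8)/(18*u**5 - 162*u**4 + 510*u**3 - 702*u**2 + 648*u - 648), which is not 0.

d/du[G] = (9*u**4 - 81*u**3 + 237*u**2 - 243*u - 8)/(9*u**5 - 81*u**4 + 255*u**3 - 351*u**2 + 324*u - 324)
d/du[G] - f(u) = (9*u**4 - 81*u**3 + 237*u**2 - 243*u - 8)/(18*u**5 - 162*u**4 + 510*u**3 - 702*u**2 + 648*u - 648) != 0.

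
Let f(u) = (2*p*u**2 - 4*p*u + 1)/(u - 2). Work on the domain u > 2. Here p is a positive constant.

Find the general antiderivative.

For F(u) to be correct the identity F'(u) - f(u) = 0 must hold.
Check: d/du[p*u**2 + log(u - 2)] = (2*p*u**2 - 4*p*u + 1)/(u - 2) = f(u).

F(u) = p*u**2 + log(u - 2) + C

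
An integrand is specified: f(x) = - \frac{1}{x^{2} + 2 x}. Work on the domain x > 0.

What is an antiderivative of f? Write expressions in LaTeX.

An antiderivative is F(x) = - \frac{\log{\left(x \right)}}{2} + \frac{\log{\left(x + 2 \right)}}{2}.

Factor the denominator (x \left(x + 2\right)) and decompose: f = \frac{1}{2 \left(x + 2\right)} - \frac{1}{2 x}; each piece integrates to a log, atan, or power term.
Check: d/dx[- \frac{\log{\left(x \right)}}{2} + \frac{\log{\left(x + 2 \right)}}{2}] = - \frac{1}{x^{2} + 2 x} = f(x).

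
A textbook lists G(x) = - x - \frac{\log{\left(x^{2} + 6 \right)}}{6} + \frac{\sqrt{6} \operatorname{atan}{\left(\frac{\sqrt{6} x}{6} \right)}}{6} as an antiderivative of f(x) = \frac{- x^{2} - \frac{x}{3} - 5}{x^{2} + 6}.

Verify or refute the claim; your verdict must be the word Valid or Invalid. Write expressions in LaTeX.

d/dx[G] = \frac{- 3 x^{2} - x - 15}{3 x^{2} + 18}
This equals f(x) exactly, so the claim holds.

Valid - the claim checks out under differentiation.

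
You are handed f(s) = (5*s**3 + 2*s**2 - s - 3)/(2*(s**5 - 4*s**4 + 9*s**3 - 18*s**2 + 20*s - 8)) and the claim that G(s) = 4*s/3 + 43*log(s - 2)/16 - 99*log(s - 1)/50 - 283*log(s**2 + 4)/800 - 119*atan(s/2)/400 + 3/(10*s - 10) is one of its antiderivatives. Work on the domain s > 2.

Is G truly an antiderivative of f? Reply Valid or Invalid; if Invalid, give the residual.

Invalid: d/ds[G] - f = 4/3, which is not 0.

d/ds[G] = (8*s**5 - 32*s**4 + 87*s**3 - 138*s**2 + 157*s - 73)/(6*s**5 - 24*s**4 + 54*s**3 - 108*s**2 + 120*s - 48)
d/ds[G] - f(s) = 4/3 != 0.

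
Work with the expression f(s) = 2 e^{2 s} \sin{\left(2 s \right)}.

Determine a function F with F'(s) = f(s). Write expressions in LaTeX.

Differentiate the proposed F(s) back; it has to land on f(s) exactly.
Check: d/ds[\frac{\left(\sin{\left(2 s \right)} - \cos{\left(2 s \right)}\right) e^{2 s}}{2}] = 2 e^{2 s} \sin{\left(2 s \right)} = f(s).

An antiderivative is F(s) = \frac{\left(\sin{\left(2 s \right)} - \cos{\left(2 s \right)}\right) e^{2 s}}{2}.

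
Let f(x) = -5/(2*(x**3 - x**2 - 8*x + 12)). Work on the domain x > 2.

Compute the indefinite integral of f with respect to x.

F(x) = log(x - 2)/10 - log(x + 3)/10 + 5/(10*x - 20) + C

The denominator factors as 2*(x - 2)**2*(x + 3); partial fractions split f into directly integrable pieces: -1/(10*(x + 3)) + 1/(10*(x - 2)) - 1/(2*(x - 2)**2).
Check: d/dx[log(x - 2)/10 - log(x + 3)/10 + 5/(10*x - 20)] = -5/(2*x**3 - 2*x**2 - 16*x + 24), which equals f(x).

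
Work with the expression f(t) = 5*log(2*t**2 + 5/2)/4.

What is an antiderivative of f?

For F(t) to be correct the identity F'(t) - f(t) = 0 must hold.
Check: d/dt[5*(t*log(2*t**2 + 5/2) - 2*t + sqrt(5)*atan(2*sqrt(5)*t/5))/4] = 5*log(2*t**2 + 5/2)/4 = f(t).

An antiderivative is F(t) = 5*(t*log(2*t**2 + 5/2) - 2*t + sqrt(5)*atan(2*sqrt(5)*t/5))/4.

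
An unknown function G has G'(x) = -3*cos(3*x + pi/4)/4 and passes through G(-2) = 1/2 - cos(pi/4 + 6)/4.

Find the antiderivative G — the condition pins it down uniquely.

G(x) = 1/2 - sin(3*x + pi/4)/4

Check a candidate G(x) by differentiating: d/dx[G] must match the given G'(x).
A general antiderivative is -sin(3*x + pi/4)/4 + C.
The condition gives C = 1/2 - cos(pi/4 + 6)/4 - (-cos(pi/4 + 6)/4) = 1/2.
So G(x) = 1/2 - sin(3*x + pi/4)/4.
Check: d/dx[1/2 - sin(3*x + pi/4)/4] = -3*cos(3*x + pi/4)/4 = G'(x).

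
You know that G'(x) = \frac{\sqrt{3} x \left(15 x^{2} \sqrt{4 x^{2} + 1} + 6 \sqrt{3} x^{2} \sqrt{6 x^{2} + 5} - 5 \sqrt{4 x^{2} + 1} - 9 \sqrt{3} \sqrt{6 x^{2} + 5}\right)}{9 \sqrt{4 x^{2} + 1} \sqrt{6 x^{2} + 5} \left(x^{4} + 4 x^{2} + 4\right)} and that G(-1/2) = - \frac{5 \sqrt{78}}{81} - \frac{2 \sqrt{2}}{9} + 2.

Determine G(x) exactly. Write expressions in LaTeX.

G(x) = - \frac{5 \sqrt{2 x^{2} + \frac{5}{3}}}{6 x^{2} + 12} + 2 - \frac{\sqrt{4 x^{2} + 1}}{2 x^{2} + 4}

G'(x) has the shape u'v + uv' for u = \frac{1}{2 x^{2} + 4} and v = - \frac{5 \sqrt{2 x^{2} + \frac{5}{3}}}{3} - \sqrt{4 x^{2} + 1} — it is the derivative of the product u*v.
A general antiderivative is \frac{- \frac{5 \sqrt{2 x^{2} + \frac{5}{3}}}{3} - \sqrt{4 x^{2} + 1}}{2 x^{2} + 4} + C.
The condition gives C = - \frac{5 \sqrt{78}}{81} - \frac{2 \sqrt{2}}{9} + 2 - (- \frac{5 \sqrt{78}}{81} - \frac{2 \sqrt{2}}{9}) = 2.
So G(x) = - \frac{5 \sqrt{2 x^{2} + \frac{5}{3}}}{6 x^{2} + 12} + 2 - \frac{\sqrt{4 x^{2} + 1}}{2 x^{2} + 4}.
Check: d/dx[- \frac{5 \sqrt{2 x^{2} + \frac{5}{3}}}{6 x^{2} + 12} + 2 - \frac{\sqrt{4 x^{2} + 1}}{2 x^{2} + 4}] = \frac{15 x^{3} \sqrt{4 x^{2} + 1} + 6 \sqrt{3} x^{3} \sqrt{6 x^{2} + 5} - 5 x \sqrt{4 x^{2} + 1} - 9 \sqrt{3} x \sqrt{6 x^{2} + 5}}{3 \sqrt{3} x^{4} \sqrt{4 x^{2} + 1} \sqrt{6 x^{2} + 5} + 12 \sqrt{3} x^{2} \sqrt{4 x^{2} + 1} \sqrt{6 x^{2} + 5} + 12 \sqrt{3} \sqrt{4 x^{2} + 1} \sqrt{6 x^{2} + 5}}, which equals G'(x).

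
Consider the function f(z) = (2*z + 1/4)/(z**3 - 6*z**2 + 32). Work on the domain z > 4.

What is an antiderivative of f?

An antiderivative is F(z) = (5*(z - 4)*log(z - 4) - 5*(z - 4)*log(z + 2) - 66)/(48*(z - 4)).

Factor the denominator (4*(z - 4)**2*(z + 2)) and decompose: f = -5/(48*(z + 2)) + 5/(48*(z - 4)) + 11/(8*(z - 4)**2); each piece integrates to a log, atan, or power term.
Check: d/dz[(5*(z - 4)*log(z - 4) - 5*(z - 4)*log(z + 2) - 66)/(48*(z - 4))] = (8*z + 1)/(4*z**3 - 24*z**2 + 128), which equals f(z).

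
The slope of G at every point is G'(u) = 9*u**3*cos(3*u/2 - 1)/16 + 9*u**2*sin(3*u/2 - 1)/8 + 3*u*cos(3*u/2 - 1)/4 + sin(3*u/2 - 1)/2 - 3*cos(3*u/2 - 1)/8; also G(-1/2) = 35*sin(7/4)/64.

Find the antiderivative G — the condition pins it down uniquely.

Recognize the product-rule pattern: G'(u) = v'r + vr' with v = 3*u**3/8 + u/2 - 1/4, r = sin(3*u/2 - 1), so integration by parts undoes it.
A general antiderivative is (3*u**3/4 + u - 1/2)*sin(3*u/2 - 1)/2 + C.
The condition gives C = 35*sin(7/4)/64 - (35*sin(7/4)/64) = 0.
So G(u) = (3*u**3/4 + u - 1/2)*sin(3*u/2 - 1)/2.
Check: d/du[(3*u**3/4 + u - 1/2)*sin(3*u/2 - 1)/2] = 9*u**3*cos(3*u/2 - 1)/16 + 9*u**2*sin(3*u/2 - 1)/8 + 3*u*cos(3*u/2 - 1)/4 + sin(3*u/2 - 1)/2 - 3*cos(3*u/2 - 1)/8 = G'(u).

G(u) = (3*u**3/4 + u - 1/2)*sin(3*u/2 - 1)/2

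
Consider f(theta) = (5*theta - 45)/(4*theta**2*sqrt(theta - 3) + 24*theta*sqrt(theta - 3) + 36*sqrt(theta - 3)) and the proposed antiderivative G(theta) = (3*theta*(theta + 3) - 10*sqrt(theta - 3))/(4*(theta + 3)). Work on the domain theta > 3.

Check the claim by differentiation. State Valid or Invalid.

Invalid: d/dtheta[G] - f = 3/4, which is not 0.

d/dtheta[G] = (3*theta**2*sqrt(theta - 3) + 18*theta*sqrt(theta - 3) + 5*theta + 27*sqrt(theta - 3) - 45)/(4*theta**2*sqrt(theta - 3) + 24*theta*sqrt(theta - 3) + 36*sqrt(theta - 3))
d/dtheta[G] - f(theta) = 3/4 != 0.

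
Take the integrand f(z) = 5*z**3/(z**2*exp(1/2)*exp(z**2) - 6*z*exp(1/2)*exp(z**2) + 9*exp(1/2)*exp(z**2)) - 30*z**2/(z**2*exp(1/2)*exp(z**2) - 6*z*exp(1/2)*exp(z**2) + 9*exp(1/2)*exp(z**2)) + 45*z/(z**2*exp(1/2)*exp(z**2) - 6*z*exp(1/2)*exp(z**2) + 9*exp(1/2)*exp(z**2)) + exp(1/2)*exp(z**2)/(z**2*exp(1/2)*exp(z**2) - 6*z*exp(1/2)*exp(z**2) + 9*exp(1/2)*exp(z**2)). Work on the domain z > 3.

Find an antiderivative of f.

An antiderivative is F(z) = (-5*(z - 3)*exp(-z**2 - 1/2) - 2)/(2*(z - 3)).

Integrate term by term and add the pieces.
Check: d/dz[(-5*(z - 3)*exp(-z**2 - 1/2) - 2)/(2*(z - 3))] = (5*z**3*exp(1/2) - 30*z**2*exp(1/2) + 45*z*exp(1/2) + exp(1)*exp(z**2))/(exp(1)*z**2*exp(z**2) - 6*exp(1)*z*exp(z**2) + 9*exp(1)*exp(z**2)), which equals f(z).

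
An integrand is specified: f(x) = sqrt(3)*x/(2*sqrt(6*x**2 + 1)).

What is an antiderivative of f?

The substitution u = 2*x**2 + 1/3 works: f is exactly (dF/du)*(du/dx) for that inner function.
Check: d/dx[sqrt(2*x**2 + 1/3)/4] = sqrt(3)*x/(2*sqrt(6*x**2 + 1)) = f(x).

An antiderivative is F(x) = sqrt(2*x**2 + 1/3)/4.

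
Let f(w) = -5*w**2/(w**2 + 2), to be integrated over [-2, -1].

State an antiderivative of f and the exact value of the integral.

Antiderivative: F(w) = -5*w + 5*sqrt(2)*atan(sqrt(2)*w/2); value = -5 - 5*sqrt(2)*atan(sqrt(2)/2) + 5*sqrt(2)*atan(sqrt(2))

A candidate is checked by its d/dw: the result must match f(w).
F(w) = -5*w + 5*sqrt(2)*atan(sqrt(2)*w/2) is an antiderivative of f.
Check: d/dw[-5*w + 5*sqrt(2)*atan(sqrt(2)*w/2)] = -5*w**2/(w**2 + 2) = f(w).
F(-1) = -5*sqrt(2)*atan(sqrt(2)/2) + 5; F(-2) = -5*sqrt(2)*atan(sqrt(2)) + 10.
Integral = F(-1) - F(-2) = -5 - 5*sqrt(2)*atan(sqrt(2)/2) + 5*sqrt(2)*atan(sqrt(2)).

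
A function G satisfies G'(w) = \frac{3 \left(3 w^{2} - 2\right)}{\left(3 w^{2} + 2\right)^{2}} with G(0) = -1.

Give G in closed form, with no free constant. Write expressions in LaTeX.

G(w) = - \frac{2 w}{2 w^{2} + \frac{4}{3}} - 1

G'(w) has the shape u'v + uv' for u = - 2 w and v = \frac{1}{2 w^{2} + \frac{4}{3}} — it is the derivative of the product u*v.
A general antiderivative is - \frac{2 w}{2 w^{2} + \frac{4}{3}} + C.
The condition gives C = -1 - (0) = -1.
So G(w) = - \frac{2 w}{2 w^{2} + \frac{4}{3}} - 1.
Check: d/dw[- \frac{2 w}{2 w^{2} + \frac{4}{3}} - 1] = \frac{9 w^{2} - 6}{9 w^{4} + 12 w^{2} + 4}, which equals G'(w).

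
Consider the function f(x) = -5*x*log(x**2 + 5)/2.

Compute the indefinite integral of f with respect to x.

Since d/dx undoes antidifferentiation here, F'(x) = f(x) is required of F(x).
Check: d/dx[-5*x**2*log(x**2 + 5)/4 + 5*x**2/4 - 25*log(x**2 + 5)/4] = -5*x*log(x**2 + 5)/2 = f(x).

F(x) = -5*x**2*log(x**2 + 5)/4 + 5*x**2/4 - 25*log(x**2 + 5)/4 + C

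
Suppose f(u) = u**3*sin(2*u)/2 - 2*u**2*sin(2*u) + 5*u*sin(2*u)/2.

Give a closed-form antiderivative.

Integrate term by term and add the pieces.
Check: d/du[(-4*u**3*cos(2*u) + 6*u**2*sin(2*u) + 16*u**2*cos(2*u) - 16*u*sin(2*u) - 14*u*cos(2*u) + 7*sin(2*u) - 8*cos(2*u))/16] = u**3*sin(2*u)/2 - 2*u**2*sin(2*u) + 5*u*sin(2*u)/2 = f(u).

An antiderivative is F(u) = (-4*u**3*cos(2*u) + 6*u**2*sin(2*u) + 16*u**2*cos(2*u) - 16*u*sin(2*u) - 14*u*cos(2*u) + 7*sin(2*u) - 8*cos(2*u))/16.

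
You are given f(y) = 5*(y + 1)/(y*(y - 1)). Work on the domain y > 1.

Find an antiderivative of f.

An antiderivative is F(y) = 5*(-log(y) + 2*log(y - 1)).

Factor the denominator (y*(y - 1)) and decompose: f = 10/(y - 1) - 5/y; each piece integrates to a log, atan, or power term.
Check: d/dy[5*(-log(y) + 2*log(y - 1))] = (5*y + 5)/(y**2 - y), which equals f(y).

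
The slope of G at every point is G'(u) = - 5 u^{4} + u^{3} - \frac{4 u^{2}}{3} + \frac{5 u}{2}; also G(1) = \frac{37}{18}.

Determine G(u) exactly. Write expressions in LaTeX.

G(u) = - u^{5} + \frac{u^{4}}{4} - \frac{4 u^{3}}{9} + \frac{5 u^{2}}{4} + 2

Integrate term by term and add the pieces.
A general antiderivative is - u^{5} + \frac{u^{4}}{4} - \frac{4 u^{3}}{9} + \frac{5 u^{2}}{4} + C.
The condition gives C = \frac{37}{18} - (\frac{1}{18}) = 2.
So G(u) = - u^{5} + \frac{u^{4}}{4} - \frac{4 u^{3}}{9} + \frac{5 u^{2}}{4} + 2.
Check: d/du[- u^{5} + \frac{u^{4}}{4} - \frac{4 u^{3}}{9} + \frac{5 u^{2}}{4} + 2] = - 5 u^{4} + u^{3} - \frac{4 u^{2}}{3} + \frac{5 u}{2} = G'(u).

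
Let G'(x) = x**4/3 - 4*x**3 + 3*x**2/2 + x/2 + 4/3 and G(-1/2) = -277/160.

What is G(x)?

G(x) = (4*x**5 - 60*x**4 + 30*x**3 + 15*x**2 + 80*x - 60)/60

The integrand splits into summands that can be handled one at a time.
A general antiderivative is x**5/15 - x**4 + x**3/2 + x**2/4 + 4*x/3 + C.
The condition gives C = -277/160 - (-117/160) = -1.
So G(x) = (4*x**5 - 60*x**4 + 30*x**3 + 15*x**2 + 80*x - 60)/60.
Check: d/dx[(4*x**5 - 60*x**4 + 30*x**3 + 15*x**2 + 80*x - 60)/60] = x**4/3 - 4*x**3 + 3*x**2/2 + x/2 + 4/3 = G'(x).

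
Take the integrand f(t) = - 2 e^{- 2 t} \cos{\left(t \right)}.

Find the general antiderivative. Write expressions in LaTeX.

F(t) = - \frac{2 e^{- 2 t} \sin{\left(t \right)}}{5} + \frac{4 e^{- 2 t} \cos{\left(t \right)}}{5} + C

Since d/dt undoes antidifferentiation here, F'(t) = f(t) is required of F(t).
Check: d/dt[- \frac{2 e^{- 2 t} \sin{\left(t \right)}}{5} + \frac{4 e^{- 2 t} \cos{\left(t \right)}}{5}] = - 2 e^{- 2 t} \cos{\left(t \right)} = f(t).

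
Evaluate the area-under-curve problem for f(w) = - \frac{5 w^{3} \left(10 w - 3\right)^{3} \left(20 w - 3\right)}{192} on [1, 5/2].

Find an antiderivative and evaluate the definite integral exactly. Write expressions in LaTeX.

The substitution u = - \frac{5 w^{2}}{2} + \frac{3 w}{4} works: f is exactly (dF/du)*(du/dw) for that inner function.
F(w) = - \frac{5 w^{4} \left(10 w - 3\right)^{4}}{768} is an antiderivative of f.
Check: d/dw[- \frac{5 w^{4} \left(10 w - 3\right)^{4}}{768}] = - \frac{3125 w^{7}}{6} + \frac{4375 w^{6}}{8} - \frac{3375 w^{5}}{16} + \frac{1125 w^{4}}{32} - \frac{135 w^{3}}{64}, which equals f(w).
F(5/2) = - \frac{45753125}{768}; F(1) = - \frac{12005}{768}.
Integral = F(5/2) - F(1) = - \frac{238235}{4}.

Antiderivative: F(w) = - \frac{5 w^{4} \left(10 w - 3\right)^{4}}{768}; value = - \frac{238235}{4}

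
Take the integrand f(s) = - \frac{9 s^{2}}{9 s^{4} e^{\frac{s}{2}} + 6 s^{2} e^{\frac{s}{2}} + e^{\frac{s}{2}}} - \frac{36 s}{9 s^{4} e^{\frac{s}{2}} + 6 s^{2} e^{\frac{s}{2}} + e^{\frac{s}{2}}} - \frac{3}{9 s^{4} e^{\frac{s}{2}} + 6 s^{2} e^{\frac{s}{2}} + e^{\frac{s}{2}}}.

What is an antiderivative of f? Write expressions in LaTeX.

Recognize the product-rule pattern: f = u'v + uv' with u = \frac{2}{s^{2} + \frac{1}{3}}, v = e^{- \frac{s}{2}}, so integration by parts undoes it.
Check: d/ds[\frac{6 e^{- \frac{s}{2}}}{3 s^{2} + 1}] = \frac{- 9 s^{2} - 36 s - 3}{9 s^{4} e^{\frac{s}{2}} + 6 s^{2} e^{\frac{s}{2}} + e^{\frac{s}{2}}}, which equals f(s).

An antiderivative is F(s) = \frac{6 e^{- \frac{s}{2}}}{3 s^{2} + 1}.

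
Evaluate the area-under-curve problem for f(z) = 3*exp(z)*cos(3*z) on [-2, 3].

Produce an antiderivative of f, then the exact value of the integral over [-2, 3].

Antiderivative: F(z) = 9*exp(z)*sin(3*z)/10 + 3*exp(z)*cos(3*z)/10; value = 3*exp(3)*cos(9)/10 - 3*exp(-2)*cos(6)/10 + 9*exp(-2)*sin(6)/10 + 9*exp(3)*sin(9)/10

Since d/dz undoes antidifferentiation here, F'(z) = f(z) is required of F(z).
F(z) = 9*exp(z)*sin(3*z)/10 + 3*exp(z)*cos(3*z)/10 is an antiderivative of f.
Check: d/dz[9*exp(z)*sin(3*z)/10 + 3*exp(z)*cos(3*z)/10] = 3*exp(z)*cos(3*z) = f(z).
F(3) = 3*exp(3)*cos(9)/10 + 9*exp(3)*sin(9)/10; F(-2) = -9*exp(-2)*sin(6)/10 + 3*exp(-2)*cos(6)/10.
Integral = F(3) - F(-2) = 3*exp(3)*cos(9)/10 - 3*exp(-2)*cos(6)/10 + 9*exp(-2)*sin(6)/10 + 9*exp(3)*sin(9)/10.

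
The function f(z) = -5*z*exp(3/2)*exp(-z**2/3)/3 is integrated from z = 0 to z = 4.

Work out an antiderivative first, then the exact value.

f matches the chain-rule pattern g'(h)*h' with inner function h(z) = 3/2 - z**2/3; substituting u = h(z) collapses the integral.
F(z) = 5*exp(3/2)*exp(-z**2/3)/2 is an antiderivative of f.
Check: d/dz[5*exp(3/2)*exp(-z**2/3)/2] = -5*z*exp(3/2)*exp(-z**2/3)/3 = f(z).
F(4) = 5*exp(-23/6)/2; F(0) = 5*exp(3/2)/2.
Integral = F(4) - F(0) = -5*exp(3/2)/2 + 5*exp(-23/6)/2.

Antiderivative: F(z) = 5*exp(3/2)*exp(-z**2/3)/2; value = -5*exp(3/2)/2 + 5*exp(-23/6)/2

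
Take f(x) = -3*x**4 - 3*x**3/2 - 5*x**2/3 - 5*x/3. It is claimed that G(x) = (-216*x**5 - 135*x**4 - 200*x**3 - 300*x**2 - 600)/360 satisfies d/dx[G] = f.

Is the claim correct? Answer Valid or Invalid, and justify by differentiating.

Valid. The derivative of G reproduces f.

d/dx[G] = -3*x**4 - 3*x**3/2 - 5*x**2/3 - 5*x/3
This equals f(x) exactly, so the claim holds.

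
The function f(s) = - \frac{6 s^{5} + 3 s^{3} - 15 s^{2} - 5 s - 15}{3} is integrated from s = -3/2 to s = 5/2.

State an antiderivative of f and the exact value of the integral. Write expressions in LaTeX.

Differentiate the proposed F(s) back; it has to land on f(s) exactly.
F(s) = - \frac{s^{6}}{3} - \frac{s^{4}}{4} + \frac{5 s^{3}}{3} + \frac{5 s^{2}}{6} + 5 s is an antiderivative of f.
Check: d/ds[- \frac{s^{6}}{3} - \frac{s^{4}}{4} + \frac{5 s^{3}}{3} + \frac{5 s^{2}}{6} + 5 s] = - 2 s^{5} - s^{3} + 5 s^{2} + \frac{5 s}{3} + 5, which equals f(s).
F(5/2) = - \frac{2275}{48}; F(-3/2) = - \frac{261}{16}.
Integral = F(5/2) - F(-3/2) = - \frac{373}{12}.

Antiderivative: F(s) = - \frac{s^{6}}{3} - \frac{s^{4}}{4} + \frac{5 s^{3}}{3} + \frac{5 s^{2}}{6} + 5 s; value = - \frac{373}{12}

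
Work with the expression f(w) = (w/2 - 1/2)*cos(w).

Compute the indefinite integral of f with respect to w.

A candidate is checked by its d/dw: the result must match f(w).
Check: d/dw[w*sin(w)/2 - sin(w)/2 + cos(w)/2] = w*cos(w)/2 - cos(w)/2, which equals f(w).

F(w) = w*sin(w)/2 - sin(w)/2 + cos(w)/2 + C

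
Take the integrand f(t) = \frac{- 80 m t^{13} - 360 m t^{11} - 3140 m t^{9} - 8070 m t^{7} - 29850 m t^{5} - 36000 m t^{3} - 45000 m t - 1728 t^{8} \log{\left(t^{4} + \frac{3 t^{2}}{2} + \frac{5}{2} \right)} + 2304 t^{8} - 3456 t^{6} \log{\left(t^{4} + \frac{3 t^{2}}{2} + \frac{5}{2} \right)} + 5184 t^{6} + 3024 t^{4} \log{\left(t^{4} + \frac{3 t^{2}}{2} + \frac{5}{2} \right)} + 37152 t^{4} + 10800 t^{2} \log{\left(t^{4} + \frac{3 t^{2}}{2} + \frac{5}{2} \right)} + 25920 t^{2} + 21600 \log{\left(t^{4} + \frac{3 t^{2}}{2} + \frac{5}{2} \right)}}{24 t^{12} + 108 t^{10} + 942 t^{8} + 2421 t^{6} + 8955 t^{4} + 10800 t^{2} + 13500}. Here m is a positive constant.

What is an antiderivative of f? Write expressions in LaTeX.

Whatever form F(t) takes, F'(t) = f(t) is non-negotiable.
Check: d/dt[- \frac{5 m t^{2}}{3} + \frac{8 t \log{\left(t^{4} + \frac{3 t^{2}}{2} + \frac{5}{2} \right)}}{\frac{t^{4}}{3} + \frac{t^{2}}{2} + 5}] = \frac{- 80 m t^{13} - 360 m t^{11} - 3140 m t^{9} - 8070 m t^{7} - 29850 m t^{5} - 36000 m t^{3} - 45000 m t - 1728 t^{8} \log{\left(t^{4} + \frac{3 t^{2}}{2} + \frac{5}{2} \right)} + 2304 t^{8} - 3456 t^{6} \log{\left(t^{4} + \frac{3 t^{2}}{2} + \frac{5}{2} \right)} + 5184 t^{6} + 3024 t^{4} \log{\left(t^{4} + \frac{3 t^{2}}{2} + \frac{5}{2} \right)} + 37152 t^{4} + 10800 t^{2} \log{\left(t^{4} + \frac{3 t^{2}}{2} + \frac{5}{2} \right)} + 25920 t^{2} + 21600 \log{\left(t^{4} + \frac{3 t^{2}}{2} + \frac{5}{2} \right)}}{24 t^{12} + 108 t^{10} + 942 t^{8} + 2421 t^{6} + 8955 t^{4} + 10800 t^{2} + 13500} = f(t).

An antiderivative is F(t) = - \frac{5 m t^{2}}{3} + \frac{8 t \log{\left(t^{4} + \frac{3 t^{2}}{2} + \frac{5}{2} \right)}}{\frac{t^{4}}{3} + \frac{t^{2}}{2} + 5}.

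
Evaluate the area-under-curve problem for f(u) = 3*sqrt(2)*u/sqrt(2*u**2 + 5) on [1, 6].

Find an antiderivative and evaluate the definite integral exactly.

The substitution w = u**2 + 5/2 works: f is exactly (dF/dw)*(dw/du) for that inner function.
F(u) = 3*sqrt(u**2 + 5/2) is an antiderivative of f.
Check: d/du[3*sqrt(u**2 + 5/2)] = 3*sqrt(2)*u/sqrt(2*u**2 + 5) = f(u).
F(6) = 3*sqrt(154)/2; F(1) = 3*sqrt(14)/2.
Integral = F(6) - F(1) = -3*sqrt(14)/2 + 3*sqrt(154)/2.

Antiderivative: F(u) = 3*sqrt(u**2 + 5/2); value = -3*sqrt(14)/2 + 3*sqrt(154)/2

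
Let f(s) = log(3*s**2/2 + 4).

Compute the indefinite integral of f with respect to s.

F(s) = s*log(3*s**2/2 + 4) - 2*s + 4*sqrt(6)*atan(sqrt(6)*s/4)/3 + C

For F(s) to be correct the identity F'(s) - f(s) = 0 must hold.
Check: d/ds[s*log(3*s**2/2 + 4) - 2*s + 4*sqrt(6)*atan(sqrt(6)*s/4)/3] = log(3*s**2/2 + 4) = f(s).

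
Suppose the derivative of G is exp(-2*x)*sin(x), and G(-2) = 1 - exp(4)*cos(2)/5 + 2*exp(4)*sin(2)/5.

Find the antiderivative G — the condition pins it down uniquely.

G(x) = (5*exp(2*x) - 2*sin(x) - cos(x))*exp(-2*x)/5

Any candidate G(x) must reproduce the stated G'(x) exactly.
A general antiderivative is -2*exp(-2*x)*sin(x)/5 - exp(-2*x)*cos(x)/5 + C.
The condition gives C = 1 - exp(4)*cos(2)/5 + 2*exp(4)*sin(2)/5 - (-exp(4)*cos(2)/5 + 2*exp(4)*sin(2)/5) = 1.
So G(x) = (5*exp(2*x) - 2*sin(x) - cos(x))*exp(-2*x)/5.
Check: d/dx[(5*exp(2*x) - 2*sin(x) - cos(x))*exp(-2*x)/5] = exp(-2*x)*sin(x) = G'(x).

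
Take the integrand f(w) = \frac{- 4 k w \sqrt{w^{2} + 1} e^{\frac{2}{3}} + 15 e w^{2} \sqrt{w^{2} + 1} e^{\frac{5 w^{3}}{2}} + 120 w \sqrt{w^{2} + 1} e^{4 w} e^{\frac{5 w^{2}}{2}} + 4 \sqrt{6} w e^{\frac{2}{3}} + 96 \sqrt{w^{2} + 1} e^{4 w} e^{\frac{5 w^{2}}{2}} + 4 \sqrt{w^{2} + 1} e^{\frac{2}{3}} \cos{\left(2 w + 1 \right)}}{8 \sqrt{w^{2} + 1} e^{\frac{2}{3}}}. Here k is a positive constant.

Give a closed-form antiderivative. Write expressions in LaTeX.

A first test for any F(w): its w-derivative must equal f(w) identically.
Check: d/dw[- \frac{k w^{2}}{4} + \frac{\sqrt{6} \sqrt{w^{2} + 1}}{2} + \frac{3 e^{4 w} e^{\frac{5 w^{2}}{2}}}{e^{\frac{2}{3}}} + \frac{e^{\frac{1}{3}} e^{\frac{5 w^{3}}{2}}}{4} + \frac{\sin{\left(2 w + 1 \right)}}{4}] = \frac{- 4 k w \sqrt{w^{2} + 1} e^{\frac{2}{3}} + 15 e w^{2} \sqrt{w^{2} + 1} e^{\frac{5 w^{3}}{2}} + 120 w \sqrt{w^{2} + 1} e^{4 w} e^{\frac{5 w^{2}}{2}} + 4 \sqrt{6} w e^{\frac{2}{3}} + 96 \sqrt{w^{2} + 1} e^{4 w} e^{\frac{5 w^{2}}{2}} + 4 \sqrt{w^{2} + 1} e^{\frac{2}{3}} \cos{\left(2 w + 1 \right)}}{8 \sqrt{w^{2} + 1} e^{\frac{2}{3}}} = f(w).

An antiderivative is F(w) = - \frac{k w^{2}}{4} + \frac{\sqrt{6} \sqrt{w^{2} + 1}}{2} + \frac{3 e^{4 w} e^{\frac{5 w^{2}}{2}}}{e^{\frac{2}{3}}} + \frac{e^{\frac{1}{3}} e^{\frac{5 w^{3}}{2}}}{4} + \frac{\sin{\left(2 w + 1 \right)}}{4}.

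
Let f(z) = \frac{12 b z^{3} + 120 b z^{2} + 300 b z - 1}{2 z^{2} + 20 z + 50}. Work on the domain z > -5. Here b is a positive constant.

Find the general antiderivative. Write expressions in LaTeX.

Any candidate F(z) must reproduce f(z) exactly when differentiated.
Check: d/dz[\frac{6 b z^{3} + 30 b z^{2} + 1}{2 z + 10}] = \frac{12 b z^{3} + 120 b z^{2} + 300 b z - 1}{2 z^{2} + 20 z + 50} = f(z).

F(z) = \frac{6 b z^{3} + 30 b z^{2} + 1}{2 z + 10} + C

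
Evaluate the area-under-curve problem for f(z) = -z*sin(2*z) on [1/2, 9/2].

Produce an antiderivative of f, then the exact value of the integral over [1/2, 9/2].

Check any antiderivative F(z) by computing F'(z) and comparing it with f(z).
F(z) = z*cos(2*z)/2 - sin(2*z)/4 is an antiderivative of f.
Check: d/dz[z*cos(2*z)/2 - sin(2*z)/4] = -z*sin(2*z) = f(z).
F(9/2) = 9*cos(9)/4 - sin(9)/4; F(1/2) = -sin(1)/4 + cos(1)/4.
Integral = F(9/2) - F(1/2) = 9*cos(9)/4 - cos(1)/4 - sin(9)/4 + sin(1)/4.

Antiderivative: F(z) = z*cos(2*z)/2 - sin(2*z)/4; value = 9*cos(9)/4 - cos(1)/4 - sin(9)/4 + sin(1)/4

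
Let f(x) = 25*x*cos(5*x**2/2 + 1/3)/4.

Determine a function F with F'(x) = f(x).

An antiderivative is F(x) = 5*sin(5*x**2/2 + 1/3)/4.

f matches the chain-rule pattern g'(h)*h' with inner function h(x) = 5*x**2/2 + 1/3; substituting u = h(x) collapses the integral.
Check: d/dx[5*sin(5*x**2/2 + 1/3)/4] = 25*x*cos(5*x**2/2 + 1/3)/4 = f(x).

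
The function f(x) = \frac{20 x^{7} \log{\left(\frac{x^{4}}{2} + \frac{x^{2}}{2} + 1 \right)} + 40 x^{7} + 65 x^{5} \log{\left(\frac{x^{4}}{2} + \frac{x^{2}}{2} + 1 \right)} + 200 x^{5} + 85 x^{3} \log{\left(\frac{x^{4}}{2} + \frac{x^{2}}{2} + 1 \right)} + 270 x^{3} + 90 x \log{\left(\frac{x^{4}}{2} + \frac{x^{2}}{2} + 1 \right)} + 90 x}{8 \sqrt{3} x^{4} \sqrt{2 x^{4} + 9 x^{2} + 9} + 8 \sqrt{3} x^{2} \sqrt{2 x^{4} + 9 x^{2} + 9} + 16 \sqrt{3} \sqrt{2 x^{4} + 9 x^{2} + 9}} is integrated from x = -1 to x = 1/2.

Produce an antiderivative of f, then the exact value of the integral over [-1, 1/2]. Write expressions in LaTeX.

Antiderivative: F(x) = \frac{5 \sqrt{\frac{2 x^{4}}{3} + 3 x^{2} + 3} \log{\left(\frac{x^{4}}{2} + \frac{x^{2}}{2} + 1 \right)}}{8}; value = - \frac{5 \sqrt{15} \log{\left(2 \right)}}{12} + \frac{5 \sqrt{546} \log{\left(\frac{37}{32} \right)}}{96}

f has the shape u'v + uv' for u = \frac{5 \sqrt{\frac{2 x^{4}}{3} + 3 x^{2} + 3}}{8} and v = \log{\left(\frac{x^{4}}{2} + \frac{x^{2}}{2} + 1 \right)} — it is the derivative of the product u*v.
F(x) = \frac{5 \sqrt{\frac{2 x^{4}}{3} + 3 x^{2} + 3} \log{\left(\frac{x^{4}}{2} + \frac{x^{2}}{2} + 1 \right)}}{8} is an antiderivative of f.
Check: d/dx[\frac{5 \sqrt{\frac{2 x^{4}}{3} + 3 x^{2} + 3} \log{\left(\frac{x^{4}}{2} + \frac{x^{2}}{2} + 1 \right)}}{8}] = \frac{20 x^{7} \log{\left(\frac{x^{4}}{2} + \frac{x^{2}}{2} + 1 \right)} + 40 x^{7} + 65 x^{5} \log{\left(\frac{x^{4}}{2} + \frac{x^{2}}{2} + 1 \right)} + 200 x^{5} + 85 x^{3} \log{\left(\frac{x^{4}}{2} + \frac{x^{2}}{2} + 1 \right)} + 270 x^{3} + 90 x \log{\left(\frac{x^{4}}{2} + \frac{x^{2}}{2} + 1 \right)} + 90 x}{8 \sqrt{3} x^{4} \sqrt{2 x^{4} + 9 x^{2} + 9} + 8 \sqrt{3} x^{2} \sqrt{2 x^{4} + 9 x^{2} + 9} + 16 \sqrt{3} \sqrt{2 x^{4} + 9 x^{2} + 9}} = f(x).
F(1/2) = \frac{5 \sqrt{546} \log{\left(\frac{37}{32} \right)}}{96}; F(-1) = \frac{5 \sqrt{15} \log{\left(2 \right)}}{12}.
Integral = F(1/2) - F(-1) = - \frac{5 \sqrt{15} \log{\left(2 \right)}}{12} + \frac{5 \sqrt{546} \log{\left(\frac{37}{32} \right)}}{96}.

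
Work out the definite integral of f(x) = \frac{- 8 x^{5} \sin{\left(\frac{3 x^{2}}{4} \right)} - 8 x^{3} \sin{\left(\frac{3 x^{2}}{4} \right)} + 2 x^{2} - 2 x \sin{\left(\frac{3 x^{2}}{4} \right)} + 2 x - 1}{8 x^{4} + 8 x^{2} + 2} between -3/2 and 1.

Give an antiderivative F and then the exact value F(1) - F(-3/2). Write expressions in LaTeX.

An antiderivative F(x) passes only if d/dx[F] lands on f(x) exactly.
F(x) = \frac{16 x^{2} \cos{\left(\frac{3 x^{2}}{4} \right)} - 6 x + 8 \cos{\left(\frac{3 x^{2}}{4} \right)} - 3}{12 \left(2 x^{2} + 1\right)} is an antiderivative of f.
Check: d/dx[\frac{16 x^{2} \cos{\left(\frac{3 x^{2}}{4} \right)} - 6 x + 8 \cos{\left(\frac{3 x^{2}}{4} \right)} - 3}{12 \left(2 x^{2} + 1\right)}] = \frac{- 8 x^{5} \sin{\left(\frac{3 x^{2}}{4} \right)} - 8 x^{3} \sin{\left(\frac{3 x^{2}}{4} \right)} + 2 x^{2} - 2 x \sin{\left(\frac{3 x^{2}}{4} \right)} + 2 x - 1}{8 x^{4} + 8 x^{2} + 2} = f(x).
F(1) = - \frac{1}{4} + \frac{2 \cos{\left(\frac{3}{4} \right)}}{3}; F(-3/2) = \frac{2 \cos{\left(\frac{27}{16} \right)}}{3} + \frac{1}{11}.
Integral = F(1) - F(-3/2) = - \frac{15}{44} - \frac{2 \cos{\left(\frac{27}{16} \right)}}{3} + \frac{2 \cos{\left(\frac{3}{4} \right)}}{3}.

Antiderivative: F(x) = \frac{16 x^{2} \cos{\left(\frac{3 x^{2}}{4} \right)} - 6 x + 8 \cos{\left(\frac{3 x^{2}}{4} \right)} - 3}{12 \left(2 x^{2} + 1\right)}; value = - \frac{15}{44} - \frac{2 \cos{\left(\frac{27}{16} \right)}}{3} + \frac{2 \cos{\left(\frac{3}{4} \right)}}{3}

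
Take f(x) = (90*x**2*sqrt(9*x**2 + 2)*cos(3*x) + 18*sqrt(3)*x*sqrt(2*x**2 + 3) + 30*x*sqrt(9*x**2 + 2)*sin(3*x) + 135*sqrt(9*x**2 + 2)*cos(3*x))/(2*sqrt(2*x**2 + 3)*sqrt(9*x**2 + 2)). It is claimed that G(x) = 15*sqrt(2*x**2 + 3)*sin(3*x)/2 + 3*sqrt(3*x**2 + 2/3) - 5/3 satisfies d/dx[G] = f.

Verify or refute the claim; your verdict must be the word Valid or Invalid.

Valid: G'(x) = f(x).

d/dx[G] = (90*x**2*sqrt(9*x**2 + 2)*cos(3*x) + 18*sqrt(3)*x*sqrt(2*x**2 + 3) + 30*x*sqrt(9*x**2 + 2)*sin(3*x) + 135*sqrt(9*x**2 + 2)*cos(3*x))/(2*sqrt(2*x**2 + 3)*sqrt(9*x**2 + 2))
This equals f(x) exactly, so the claim holds.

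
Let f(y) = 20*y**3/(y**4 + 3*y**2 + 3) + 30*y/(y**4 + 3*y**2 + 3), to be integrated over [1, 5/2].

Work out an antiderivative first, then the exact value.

The substitution u = y**4 + 3*y**2 + 3 works: f is exactly (dF/du)*(du/dy) for that inner function.
F(y) = 5*log(y**4 + 3*y**2 + 3) is an antiderivative of f.
Check: d/dy[5*log(y**4 + 3*y**2 + 3)] = (20*y**3 + 30*y)/(y**4 + 3*y**2 + 3), which equals f(y).
F(5/2) = 5*log(973/16); F(1) = 5*log(7).
Integral = F(5/2) - F(1) = -5*log(7) + 5*log(973/16).

Antiderivative: F(y) = 5*log(y**4 + 3*y**2 + 3); value = -5*log(7) + 5*log(973/16)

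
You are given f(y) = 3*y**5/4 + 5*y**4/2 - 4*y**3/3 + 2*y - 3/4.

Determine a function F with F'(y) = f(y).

Integrate term by term and add the pieces.
Check: d/dy[y**6/8 + y**5/2 - y**4/3 + y**2 - 3*y/4] = 3*y**5/4 + 5*y**4/2 - 4*y**3/3 + 2*y - 3/4 = f(y).

An antiderivative is F(y) = y**6/8 + y**5/2 - y**4/3 + y**2 - 3*y/4.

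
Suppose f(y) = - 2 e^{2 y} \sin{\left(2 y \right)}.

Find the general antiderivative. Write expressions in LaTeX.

F(y) = \frac{\left(- \sin{\left(2 y \right)} + \cos{\left(2 y \right)}\right) e^{2 y}}{2} + C

Any candidate F(y) must reproduce f(y) exactly when differentiated.
Check: d/dy[\frac{\left(- \sin{\left(2 y \right)} + \cos{\left(2 y \right)}\right) e^{2 y}}{2}] = - 2 e^{2 y} \sin{\left(2 y \right)} = f(y).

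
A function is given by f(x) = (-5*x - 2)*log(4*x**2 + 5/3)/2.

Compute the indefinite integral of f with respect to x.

F(x) = 5*x**2/4 + 2*x + (-5*x**2/4 - x)*log(4*x**2 + 5/3) - 25*log(x**2 + 5/12)/48 - sqrt(15)*atan(2*sqrt(15)*x/5)/3 + C

For F(x) to be correct the identity F'(x) - f(x) = 0 must hold.
Check: d/dx[5*x**2/4 + 2*x + (-5*x**2/4 - x)*log(4*x**2 + 5/3) - 25*log(x**2 + 5/12)/48 - sqrt(15)*atan(2*sqrt(15)*x/5)/3] = -5*x*log(4*x**2 + 5/3)/2 - log(4*x**2 + 5/3), which equals f(x).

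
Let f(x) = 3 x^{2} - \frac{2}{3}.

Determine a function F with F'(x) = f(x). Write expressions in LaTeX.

An antiderivative is F(x) = \frac{x \left(3 x^{2} - 2\right)}{3}.

Any candidate F(x) must reproduce f(x) exactly when differentiated.
Check: d/dx[\frac{x \left(3 x^{2} - 2\right)}{3}] = 3 x^{2} - \frac{2}{3} = f(x).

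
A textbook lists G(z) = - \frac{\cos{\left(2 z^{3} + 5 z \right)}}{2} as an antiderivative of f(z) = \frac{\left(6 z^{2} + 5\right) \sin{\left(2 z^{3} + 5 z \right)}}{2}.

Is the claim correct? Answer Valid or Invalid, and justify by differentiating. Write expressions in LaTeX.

Valid. The derivative of G reproduces f.

d/dz[G] = 3 z^{2} \sin{\left(2 z^{3} + 5 z \right)} + \frac{5 \sin{\left(2 z^{3} + 5 z \right)}}{2}
This equals f(z) exactly, so the claim holds.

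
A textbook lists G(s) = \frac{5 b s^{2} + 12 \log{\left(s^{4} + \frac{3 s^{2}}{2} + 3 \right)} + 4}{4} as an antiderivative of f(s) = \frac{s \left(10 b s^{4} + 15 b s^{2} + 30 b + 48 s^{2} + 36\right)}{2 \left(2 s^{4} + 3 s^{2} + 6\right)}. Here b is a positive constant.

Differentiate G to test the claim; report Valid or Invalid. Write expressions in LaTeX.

Valid: G'(s) = f(s).

d/ds[G] = \frac{10 b s^{5} + 15 b s^{3} + 30 b s + 48 s^{3} + 36 s}{4 s^{4} + 6 s^{2} + 12}
This equals f(s) exactly, so the claim holds.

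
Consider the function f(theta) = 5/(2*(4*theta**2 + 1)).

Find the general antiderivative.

F(theta) = 5*atan(2*theta)/4 + C

For F(theta) to be correct the identity F'(theta) - f(theta) = 0 must hold.
Check: d/dtheta[5*atan(2*theta)/4] = 5/(8*theta**2 + 2), which equals f(theta).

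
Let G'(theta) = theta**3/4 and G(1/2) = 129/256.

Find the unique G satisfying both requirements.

For G(theta) to be correct, d/dtheta[G] must agree with the stated G'(theta) identically.
A general antiderivative is theta**4/16 + C.
The condition gives C = 129/256 - (1/256) = 1/2.
So G(theta) = theta**4/16 + 1/2.
Check: d/dtheta[theta**4/16 + 1/2] = theta**3/4 = G'(theta).

G(theta) = theta**4/16 + 1/2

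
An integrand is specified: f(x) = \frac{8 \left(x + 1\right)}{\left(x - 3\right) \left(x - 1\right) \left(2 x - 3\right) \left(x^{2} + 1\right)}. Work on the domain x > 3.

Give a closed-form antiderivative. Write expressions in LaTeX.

An antiderivative is F(x) = \frac{2 \left(52 \log{\left(x - 3 \right)} - 400 \log{\left(x - \frac{3}{2} \right)} + 390 \log{\left(x - 1 \right)} - 21 \log{\left(x^{2} + 1 \right)} + 54 \operatorname{atan}{\left(x \right)}\right)}{195}.

Factor the denominator (\left(x - 3\right) \left(x - 1\right) \left(2 x - 3\right) \left(x^{2} + 1\right)) and decompose: f = - \frac{4 \left(7 x - 9\right)}{65 \left(x^{2} + 1\right)} - \frac{320}{39 \left(2 x - 3\right)} + \frac{4}{x - 1} + \frac{8}{15 \left(x - 3\right)}; each piece integrates to a log, atan, or power term.
Check: d/dx[\frac{2 \left(52 \log{\left(x - 3 \right)} - 400 \log{\left(x - \frac{3}{2} \right)} + 390 \log{\left(x - 1 \right)} - 21 \log{\left(x^{2} + 1 \right)} + 54 \operatorname{atan}{\left(x \right)}\right)}{195}] = \frac{8 x + 8}{2 x^{5} - 11 x^{4} + 20 x^{3} - 20 x^{2} + 18 x - 9}, which equals f(x).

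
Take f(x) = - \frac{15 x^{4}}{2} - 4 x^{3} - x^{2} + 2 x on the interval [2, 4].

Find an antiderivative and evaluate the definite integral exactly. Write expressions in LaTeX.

Antiderivative: F(x) = - \frac{3 x^{5}}{2} - x^{4} - \frac{x^{3}}{3} + x^{2}; value = - \frac{5204}{3}

Integrate term by term and add the pieces.
F(x) = - \frac{3 x^{5}}{2} - x^{4} - \frac{x^{3}}{3} + x^{2} is an antiderivative of f.
Check: d/dx[- \frac{3 x^{5}}{2} - x^{4} - \frac{x^{3}}{3} + x^{2}] = - \frac{15 x^{4}}{2} - 4 x^{3} - x^{2} + 2 x = f(x).
F(4) = - \frac{5392}{3}; F(2) = - \frac{188}{3}.
Integral = F(4) - F(2) = - \frac{5204}{3}.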